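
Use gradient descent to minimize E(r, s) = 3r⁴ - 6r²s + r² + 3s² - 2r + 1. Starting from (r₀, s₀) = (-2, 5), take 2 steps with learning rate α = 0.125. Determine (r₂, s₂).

(85.1171875, 14.609375)

∇E = (12r³ - 12rs + 2r - 2, -6r² + 6s)
Step 1: at (-2, 5), ∇E = (18, 6) → (-2, 5) − 0.125·(18, 6) = (-4.25, 4.25)
Step 2: at (-4.25, 4.25), ∇E = (-714.9375, -82.875) → (-4.25, 4.25) − 0.125·(-714.9375, -82.875) = (85.1171875, 14.609375)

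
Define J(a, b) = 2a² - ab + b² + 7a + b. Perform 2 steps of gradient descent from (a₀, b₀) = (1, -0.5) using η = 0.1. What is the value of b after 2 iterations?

-0.435

∇J = (4a - b + 7, -a + 2b + 1)
Step 1: at (1, -0.5), ∇J = (11.5, -1) → (1, -0.5) − 0.1·(11.5, -1) = (-0.15, -0.4)
Step 2: at (-0.15, -0.4), ∇J = (6.8, 0.35) → (-0.15, -0.4) − 0.1·(6.8, 0.35) = (-0.83, -0.435)
b = -0.435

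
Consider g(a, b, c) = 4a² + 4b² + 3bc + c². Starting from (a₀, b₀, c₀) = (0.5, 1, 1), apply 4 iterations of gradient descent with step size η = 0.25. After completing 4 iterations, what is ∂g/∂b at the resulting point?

32.85546875

∇g = (8a, 8b + 3c, 3b + 2c)
Step 1: at (0.5, 1, 1), ∇g = (4, 11, 5) → (0.5, 1, 1) − 0.25·(4, 11, 5) = (-0.5, -1.75, -0.25)
Step 2: at (-0.5, -1.75, -0.25), ∇g = (-4, -14.75, -5.75) → (-0.5, -1.75, -0.25) − 0.25·(-4, -14.75, -5.75) = (0.5, 1.9375, 1.1875)
Step 3: at (0.5, 1.9375, 1.1875), ∇g = (4, 19.0625, 8.1875) → (0.5, 1.9375, 1.1875) − 0.25·(4, 19.0625, 8.1875) = (-0.5, -2.828125, -0.859375)
Step 4: at (-0.5, -2.828125, -0.859375), ∇g = (-4, -25.203125, -10.203125) → (-0.5, -2.828125, -0.859375) − 0.25·(-4, -25.203125, -10.203125) = (0.5, 3.47265625, 1.69140625)
∂g/∂b at (0.5, 3.47265625, 1.69140625) = 32.85546875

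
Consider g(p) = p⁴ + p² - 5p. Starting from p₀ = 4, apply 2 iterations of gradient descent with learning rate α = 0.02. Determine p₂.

g′(p) = 4p³ + 2p - 5
p₁ = 4 − 0.02·259 = -1.18
p₂ = -1.18 − 0.02·(-13.932128) = -0.90135744

-0.90135744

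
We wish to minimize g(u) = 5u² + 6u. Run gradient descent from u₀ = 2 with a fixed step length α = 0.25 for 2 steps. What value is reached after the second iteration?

5.25

g′(u) = 10u + 6
u₁ = 2 − 0.25·26 = -4.5
u₂ = -4.5 − 0.25·(-39) = 5.25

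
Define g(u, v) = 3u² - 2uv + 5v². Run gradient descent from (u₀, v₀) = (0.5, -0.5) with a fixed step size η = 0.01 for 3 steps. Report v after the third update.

-0.339648

∇g = (6u - 2v, -2u + 10v)
(u₁, v₁) = (0.5, -0.5) − 0.01·(4, -6) = (0.46, -0.44)
(u₂, v₂) = (0.46, -0.44) − 0.01·(3.64, -5.32) = (0.4236, -0.3868)
(u₃, v₃) = (0.4236, -0.3868) − 0.01·(3.3152, -4.7152) = (0.390448, -0.339648)
v = -0.339648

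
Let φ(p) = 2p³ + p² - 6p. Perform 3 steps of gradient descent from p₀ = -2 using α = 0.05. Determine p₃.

φ′(p) = 6p² + 2p - 6
p₁ = -2 − 0.05·14 = -2.7
p₂ = -2.7 − 0.05·32.34 = -4.317
p₃ = -4.317 − 0.05·97.184934 = -9.1762467

-9.1762467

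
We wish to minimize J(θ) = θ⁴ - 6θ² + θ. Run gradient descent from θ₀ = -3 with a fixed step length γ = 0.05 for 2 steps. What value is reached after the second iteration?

0.796725

J′(θ) = 4θ³ - 12θ + 1
θ₁ = -3 − 0.05·(-71) = 0.55
θ₂ = 0.55 − 0.05·(-4.9345) = 0.796725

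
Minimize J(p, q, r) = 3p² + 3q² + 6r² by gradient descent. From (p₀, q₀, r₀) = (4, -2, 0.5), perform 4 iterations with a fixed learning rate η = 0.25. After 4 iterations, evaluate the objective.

∇J = (6p, 6q, 12r)
Step 1: at (4, -2, 0.5), ∇J = (24, -12, 6) → (4, -2, 0.5) − 0.25·(24, -12, 6) = (-2, 1, -1)
Step 2: at (-2, 1, -1), ∇J = (-12, 6, -12) → (-2, 1, -1) − 0.25·(-12, 6, -12) = (1, -0.5, 2)
Step 3: at (1, -0.5, 2), ∇J = (6, -3, 24) → (1, -0.5, 2) − 0.25·(6, -3, 24) = (-0.5, 0.25, -4)
Step 4: at (-0.5, 0.25, -4), ∇J = (-3, 1.5, -48) → (-0.5, 0.25, -4) − 0.25·(-3, 1.5, -48) = (0.25, -0.125, 8)
J(0.25, -0.125, 8) = 384.234375

384.234375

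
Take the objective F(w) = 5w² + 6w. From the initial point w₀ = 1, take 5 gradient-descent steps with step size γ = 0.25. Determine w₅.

F′(w) = 10w + 6
w₁ = 1 − 0.25·16 = -3
w₂ = -3 − 0.25·(-24) = 3
w₃ = 3 − 0.25·36 = -6
w₄ = -6 − 0.25·(-54) = 7.5
w₅ = 7.5 − 0.25·81 = -12.75

-12.75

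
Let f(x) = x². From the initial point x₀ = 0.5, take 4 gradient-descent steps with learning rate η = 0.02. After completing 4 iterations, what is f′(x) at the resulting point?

0.84934656

f′(x) = 2x
Step 1: f′(0.5) = 1; x₁ = 0.5 − 0.02·1 = 0.48
Step 2: f′(0.48) = 0.96; x₂ = 0.48 − 0.02·0.96 = 0.4608
Step 3: f′(0.4608) = 0.9216; x₃ = 0.4608 − 0.02·0.9216 = 0.442368
Step 4: f′(0.442368) = 0.884736; x₄ = 0.442368 − 0.02·0.884736 = 0.42467328
f′(x) at (0.42467328) = 0.84934656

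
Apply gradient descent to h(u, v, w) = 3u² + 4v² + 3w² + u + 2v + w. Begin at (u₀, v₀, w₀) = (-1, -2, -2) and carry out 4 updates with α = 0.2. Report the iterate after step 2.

(-0.2, -0.88, -0.24)

∇h = (6u + 1, 8v + 2, 6w + 1)
(u₁, v₁, w₁) = (-1, -2, -2) − 0.2·(-5, -14, -11) = (0, 0.8, 0.2)
(u₂, v₂, w₂) = (0, 0.8, 0.2) − 0.2·(1, 8.4, 2.2) = (-0.2, -0.88, -0.24)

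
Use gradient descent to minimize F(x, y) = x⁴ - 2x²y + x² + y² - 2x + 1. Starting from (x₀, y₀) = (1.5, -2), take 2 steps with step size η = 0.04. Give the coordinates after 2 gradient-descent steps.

(0.35430656, -1.511712)

∇F = (4x³ - 4xy + 2x - 2, -2x² + 2y)
(x₁, y₁) = (1.5, -2) − 0.04·(26.5, -8.5) = (0.44, -1.66)
(x₂, y₂) = (0.44, -1.66) − 0.04·(2.142336, -3.7072) = (0.35430656, -1.511712)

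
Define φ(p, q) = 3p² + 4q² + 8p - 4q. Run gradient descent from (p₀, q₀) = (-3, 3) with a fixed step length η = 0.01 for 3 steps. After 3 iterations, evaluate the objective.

14.5744565424

∇φ = (6p + 8, 8q - 4)
Step 1: at (-3, 3), ∇φ = (-10, 20) → (-3, 3) − 0.01·(-10, 20) = (-2.9, 2.8)
Step 2: at (-2.9, 2.8), ∇φ = (-9.4, 18.4) → (-2.9, 2.8) − 0.01·(-9.4, 18.4) = (-2.806, 2.616)
Step 3: at (-2.806, 2.616), ∇φ = (-8.836, 16.928) → (-2.806, 2.616) − 0.01·(-8.836, 16.928) = (-2.71764, 2.44672)
φ(-2.71764, 2.44672) = 14.5744565424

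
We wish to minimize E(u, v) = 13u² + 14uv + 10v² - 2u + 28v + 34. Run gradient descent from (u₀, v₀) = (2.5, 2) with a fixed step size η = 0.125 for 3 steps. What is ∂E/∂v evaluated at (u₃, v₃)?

∇E = (26u + 14v - 2, 14u + 20v + 28)
(u₁, v₁) = (2.5, 2) − 0.125·(91, 103) = (-8.875, -10.875)
(u₂, v₂) = (-8.875, -10.875) − 0.125·(-385, -313.75) = (39.25, 28.34375)
(u₃, v₃) = (39.25, 28.34375) − 0.125·(1415.3125, 1144.375) = (-137.6640625, -114.703125)
∂E/∂v at (-137.6640625, -114.703125) = -4193.359375

-4193.359375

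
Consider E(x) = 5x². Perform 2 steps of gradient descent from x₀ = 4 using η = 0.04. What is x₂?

E′(x) = 10x
Step 1: E′(4) = 40; x₁ = 4 − 0.04·40 = 2.4
Step 2: E′(2.4) = 24; x₂ = 2.4 − 0.04·24 = 1.44

1.44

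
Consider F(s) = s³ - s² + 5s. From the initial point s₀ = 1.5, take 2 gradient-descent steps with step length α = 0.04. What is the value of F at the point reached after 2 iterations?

F′(s) = 3s² - 2s + 5
Step 1: F′(1.5) = 8.75; s₁ = 1.5 − 0.04·8.75 = 1.15
Step 2: F′(1.15) = 6.6675; s₂ = 1.15 − 0.04·6.6675 = 0.8833
F(0.8833) = 4.325448455537

4.325448455537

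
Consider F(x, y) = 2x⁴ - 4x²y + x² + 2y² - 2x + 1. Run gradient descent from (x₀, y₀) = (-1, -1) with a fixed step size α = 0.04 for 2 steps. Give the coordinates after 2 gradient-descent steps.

(-0.05792, -0.5648)

∇F = (8x³ - 8xy + 2x - 2, -4x² + 4y)
(x₁, y₁) = (-1, -1) − 0.04·(-20, -8) = (-0.2, -0.68)
(x₂, y₂) = (-0.2, -0.68) − 0.04·(-3.552, -2.88) = (-0.05792, -0.5648)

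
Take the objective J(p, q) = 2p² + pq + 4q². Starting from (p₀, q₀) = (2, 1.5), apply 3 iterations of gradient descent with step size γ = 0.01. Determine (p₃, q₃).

∇J = (4p + q, p + 8q)
Step 1: at (2, 1.5), ∇J = (9.5, 14) → (2, 1.5) − 0.01·(9.5, 14) = (1.905, 1.36)
Step 2: at (1.905, 1.36), ∇J = (8.98, 12.785) → (1.905, 1.36) − 0.01·(8.98, 12.785) = (1.8152, 1.23215)
Step 3: at (1.8152, 1.23215), ∇J = (8.49295, 11.6724) → (1.8152, 1.23215) − 0.01·(8.49295, 11.6724) = (1.7302705, 1.115426)

(1.7302705, 1.115426)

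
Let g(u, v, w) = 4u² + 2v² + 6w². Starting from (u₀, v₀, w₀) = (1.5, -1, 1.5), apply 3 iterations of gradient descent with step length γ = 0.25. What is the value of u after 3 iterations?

∇g = (8u, 4v, 12w)
Step 1: at (1.5, -1, 1.5), ∇g = (12, -4, 18) → (1.5, -1, 1.5) − 0.25·(12, -4, 18) = (-1.5, 0, -3)
Step 2: at (-1.5, 0, -3), ∇g = (-12, 0, -36) → (-1.5, 0, -3) − 0.25·(-12, 0, -36) = (1.5, 0, 6)
Step 3: at (1.5, 0, 6), ∇g = (12, 0, 72) → (1.5, 0, 6) − 0.25·(12, 0, 72) = (-1.5, 0, -12)
u = -1.5

-1.5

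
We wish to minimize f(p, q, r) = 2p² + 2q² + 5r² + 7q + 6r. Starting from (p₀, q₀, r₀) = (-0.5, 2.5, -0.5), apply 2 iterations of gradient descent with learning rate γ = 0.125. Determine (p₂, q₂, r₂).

∇f = (4p, 4q + 7, 10r + 6)
Step 1: at (-0.5, 2.5, -0.5), ∇f = (-2, 17, 1) → (-0.5, 2.5, -0.5) − 0.125·(-2, 17, 1) = (-0.25, 0.375, -0.625)
Step 2: at (-0.25, 0.375, -0.625), ∇f = (-1, 8.5, -0.25) → (-0.25, 0.375, -0.625) − 0.125·(-1, 8.5, -0.25) = (-0.125, -0.6875, -0.59375)

(-0.125, -0.6875, -0.59375)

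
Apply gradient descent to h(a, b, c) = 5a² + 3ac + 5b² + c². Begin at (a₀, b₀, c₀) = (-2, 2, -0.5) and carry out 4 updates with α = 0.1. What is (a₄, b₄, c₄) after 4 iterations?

(-0.033, 0, 0.09835)

∇h = (10a + 3c, 10b, 3a + 2c)
Step 1: at (-2, 2, -0.5), ∇h = (-21.5, 20, -7) → (-2, 2, -0.5) − 0.1·(-21.5, 20, -7) = (0.15, 0, 0.2)
Step 2: at (0.15, 0, 0.2), ∇h = (2.1, 0, 0.85) → (0.15, 0, 0.2) − 0.1·(2.1, 0, 0.85) = (-0.06, 0, 0.115)
Step 3: at (-0.06, 0, 0.115), ∇h = (-0.255, 0, 0.05) → (-0.06, 0, 0.115) − 0.1·(-0.255, 0, 0.05) = (-0.0345, 0, 0.11)
Step 4: at (-0.0345, 0, 0.11), ∇h = (-0.015, 0, 0.1165) → (-0.0345, 0, 0.11) − 0.1·(-0.015, 0, 0.1165) = (-0.033, 0, 0.09835)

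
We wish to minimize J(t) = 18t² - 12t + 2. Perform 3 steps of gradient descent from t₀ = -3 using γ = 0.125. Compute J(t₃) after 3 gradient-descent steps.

367653.125

J′(t) = 36t - 12
Step 1: J′(-3) = -120; t₁ = -3 − 0.125·(-120) = 12
Step 2: J′(12) = 420; t₂ = 12 − 0.125·420 = -40.5
Step 3: J′(-40.5) = -1470; t₃ = -40.5 − 0.125·(-1470) = 143.25
J(143.25) = 367653.125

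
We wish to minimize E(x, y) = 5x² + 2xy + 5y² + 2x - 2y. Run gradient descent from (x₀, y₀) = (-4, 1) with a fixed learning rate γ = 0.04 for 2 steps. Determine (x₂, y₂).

(-1.696, 0.8848)

∇E = (10x + 2y + 2, 2x + 10y - 2)
Step 1: at (-4, 1), ∇E = (-36, 0) → (-4, 1) − 0.04·(-36, 0) = (-2.56, 1)
Step 2: at (-2.56, 1), ∇E = (-21.6, 2.88) → (-2.56, 1) − 0.04·(-21.6, 2.88) = (-1.696, 0.8848)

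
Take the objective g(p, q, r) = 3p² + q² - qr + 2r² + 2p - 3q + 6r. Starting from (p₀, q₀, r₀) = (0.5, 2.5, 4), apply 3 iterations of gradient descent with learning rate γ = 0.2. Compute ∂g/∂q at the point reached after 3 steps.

∇g = (6p + 2, 2q - r - 3, -q + 4r + 6)
(p₁, q₁, r₁) = (0.5, 2.5, 4) − 0.2·(5, -2, 19.5) = (-0.5, 2.9, 0.1)
(p₂, q₂, r₂) = (-0.5, 2.9, 0.1) − 0.2·(-1, 2.7, 3.5) = (-0.3, 2.36, -0.6)
(p₃, q₃, r₃) = (-0.3, 2.36, -0.6) − 0.2·(0.2, 2.32, 1.24) = (-0.34, 1.896, -0.848)
∂g/∂q at (-0.34, 1.896, -0.848) = 1.64

1.64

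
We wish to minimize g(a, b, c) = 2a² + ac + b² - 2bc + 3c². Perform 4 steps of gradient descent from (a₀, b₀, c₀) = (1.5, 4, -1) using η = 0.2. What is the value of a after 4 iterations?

∇g = (4a + c, 2b - 2c, a - 2b + 6c)
Step 1: at (1.5, 4, -1), ∇g = (5, 10, -12.5) → (1.5, 4, -1) − 0.2·(5, 10, -12.5) = (0.5, 2, 1.5)
Step 2: at (0.5, 2, 1.5), ∇g = (3.5, 1, 5.5) → (0.5, 2, 1.5) − 0.2·(3.5, 1, 5.5) = (-0.2, 1.8, 0.4)
Step 3: at (-0.2, 1.8, 0.4), ∇g = (-0.4, 2.8, -1.4) → (-0.2, 1.8, 0.4) − 0.2·(-0.4, 2.8, -1.4) = (-0.12, 1.24, 0.68)
Step 4: at (-0.12, 1.24, 0.68), ∇g = (0.2, 1.12, 1.48) → (-0.12, 1.24, 0.68) − 0.2·(0.2, 1.12, 1.48) = (-0.16, 1.016, 0.384)
a = -0.16

-0.16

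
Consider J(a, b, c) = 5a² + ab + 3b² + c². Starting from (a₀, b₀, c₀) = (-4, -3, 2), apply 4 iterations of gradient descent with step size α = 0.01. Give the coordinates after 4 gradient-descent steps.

(-2.53290452, -2.21912907, 1.84473632)

∇J = (10a + b, a + 6b, 2c)
(a₁, b₁, c₁) = (-4, -3, 2) − 0.01·(-43, -22, 4) = (-3.57, -2.78, 1.96)
(a₂, b₂, c₂) = (-3.57, -2.78, 1.96) − 0.01·(-38.48, -20.25, 3.92) = (-3.1852, -2.5775, 1.9208)
(a₃, b₃, c₃) = (-3.1852, -2.5775, 1.9208) − 0.01·(-34.4295, -18.6502, 3.8416) = (-2.840905, -2.390998, 1.882384)
(a₄, b₄, c₄) = (-2.840905, -2.390998, 1.882384) − 0.01·(-30.800048, -17.186893, 3.764768) = (-2.53290452, -2.21912907, 1.84473632)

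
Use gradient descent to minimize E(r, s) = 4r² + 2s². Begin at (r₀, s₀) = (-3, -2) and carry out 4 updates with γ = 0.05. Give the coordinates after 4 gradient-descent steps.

(-0.3888, -0.8192)

∇E = (8r, 4s)
(r₁, s₁) = (-3, -2) − 0.05·(-24, -8) = (-1.8, -1.6)
(r₂, s₂) = (-1.8, -1.6) − 0.05·(-14.4, -6.4) = (-1.08, -1.28)
(r₃, s₃) = (-1.08, -1.28) − 0.05·(-8.64, -5.12) = (-0.648, -1.024)
(r₄, s₄) = (-0.648, -1.024) − 0.05·(-5.184, -4.096) = (-0.3888, -0.8192)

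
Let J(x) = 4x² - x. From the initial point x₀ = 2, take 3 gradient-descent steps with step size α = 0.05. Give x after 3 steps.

J′(x) = 8x - 1
x₁ = 2 − 0.05·15 = 1.25
x₂ = 1.25 − 0.05·9 = 0.8
x₃ = 0.8 − 0.05·5.4 = 0.53

0.53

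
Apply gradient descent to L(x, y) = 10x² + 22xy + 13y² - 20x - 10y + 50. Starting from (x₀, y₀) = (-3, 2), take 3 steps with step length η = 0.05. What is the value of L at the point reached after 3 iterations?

140.48434

∇L = (20x + 22y - 20, 22x + 26y - 10)
(x₁, y₁) = (-3, 2) − 0.05·(-36, -24) = (-1.2, 3.2)
(x₂, y₂) = (-1.2, 3.2) − 0.05·(26.4, 46.8) = (-2.52, 0.86)
(x₃, y₃) = (-2.52, 0.86) − 0.05·(-51.48, -43.08) = (0.054, 3.014)
L(0.054, 3.014) = 140.48434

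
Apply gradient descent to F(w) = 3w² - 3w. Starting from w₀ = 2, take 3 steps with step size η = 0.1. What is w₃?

0.596

F′(w) = 6w - 3
Step 1: F′(2) = 9; w₁ = 2 − 0.1·9 = 1.1
Step 2: F′(1.1) = 3.6; w₂ = 1.1 − 0.1·3.6 = 0.74
Step 3: F′(0.74) = 1.44; w₃ = 0.74 − 0.1·1.44 = 0.596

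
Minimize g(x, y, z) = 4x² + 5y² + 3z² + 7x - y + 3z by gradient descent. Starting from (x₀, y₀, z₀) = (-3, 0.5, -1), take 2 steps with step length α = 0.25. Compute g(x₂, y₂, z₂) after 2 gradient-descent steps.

18.296875

∇g = (8x + 7, 10y - 1, 6z + 3)
(x₁, y₁, z₁) = (-3, 0.5, -1) − 0.25·(-17, 4, -3) = (1.25, -0.5, -0.25)
(x₂, y₂, z₂) = (1.25, -0.5, -0.25) − 0.25·(17, -6, 1.5) = (-3, 1, -0.625)
g(-3, 1, -0.625) = 18.296875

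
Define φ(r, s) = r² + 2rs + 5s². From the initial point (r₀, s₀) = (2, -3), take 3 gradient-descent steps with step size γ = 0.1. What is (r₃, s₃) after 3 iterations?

(1.56, -0.368)

∇φ = (2r + 2s, 2r + 10s)
(r₁, s₁) = (2, -3) − 0.1·(-2, -26) = (2.2, -0.4)
(r₂, s₂) = (2.2, -0.4) − 0.1·(3.6, 0.4) = (1.84, -0.44)
(r₃, s₃) = (1.84, -0.44) − 0.1·(2.8, -0.72) = (1.56, -0.368)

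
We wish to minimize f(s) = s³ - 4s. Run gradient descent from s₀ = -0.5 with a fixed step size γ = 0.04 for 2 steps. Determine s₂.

f′(s) = 3s² - 4
Step 1: f′(-0.5) = -3.25; s₁ = -0.5 − 0.04·(-3.25) = -0.37
Step 2: f′(-0.37) = -3.5893; s₂ = -0.37 − 0.04·(-3.5893) = -0.226428

-0.226428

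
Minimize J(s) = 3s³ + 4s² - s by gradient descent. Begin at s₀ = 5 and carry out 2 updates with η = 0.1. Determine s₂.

-416.344

J′(s) = 9s² + 8s - 1
Step 1: J′(5) = 264; s₁ = 5 − 0.1·264 = -21.4
Step 2: J′(-21.4) = 3949.44; s₂ = -21.4 − 0.1·3949.44 = -416.344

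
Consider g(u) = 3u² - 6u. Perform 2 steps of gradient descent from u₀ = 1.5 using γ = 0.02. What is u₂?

g′(u) = 6u - 6
Step 1: g′(1.5) = 3; u₁ = 1.5 − 0.02·3 = 1.44
Step 2: g′(1.44) = 2.64; u₂ = 1.44 − 0.02·2.64 = 1.3872

1.3872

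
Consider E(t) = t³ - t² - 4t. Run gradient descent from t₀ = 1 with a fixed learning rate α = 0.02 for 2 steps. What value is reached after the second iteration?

E′(t) = 3t² - 2t - 4
t₁ = 1 − 0.02·(-3) = 1.06
t₂ = 1.06 − 0.02·(-2.7492) = 1.114984

1.114984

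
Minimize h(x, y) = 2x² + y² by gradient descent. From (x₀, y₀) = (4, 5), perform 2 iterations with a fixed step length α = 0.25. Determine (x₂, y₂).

(0, 1.25)

∇h = (4x, 2y)
Step 1: at (4, 5), ∇h = (16, 10) → (4, 5) − 0.25·(16, 10) = (0, 2.5)
Step 2: at (0, 2.5), ∇h = (0, 5) → (0, 2.5) − 0.25·(0, 5) = (0, 1.25)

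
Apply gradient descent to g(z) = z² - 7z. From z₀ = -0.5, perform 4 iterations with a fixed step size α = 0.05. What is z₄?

g′(z) = 2z - 7
z₁ = -0.5 − 0.05·(-8) = -0.1
z₂ = -0.1 − 0.05·(-7.2) = 0.26
z₃ = 0.26 − 0.05·(-6.48) = 0.584
z₄ = 0.584 − 0.05·(-5.832) = 0.8756

0.8756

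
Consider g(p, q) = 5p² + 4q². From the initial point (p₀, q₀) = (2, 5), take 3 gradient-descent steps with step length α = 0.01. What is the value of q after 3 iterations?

3.89344

∇g = (10p, 8q)
(p₁, q₁) = (2, 5) − 0.01·(20, 40) = (1.8, 4.6)
(p₂, q₂) = (1.8, 4.6) − 0.01·(18, 36.8) = (1.62, 4.232)
(p₃, q₃) = (1.62, 4.232) − 0.01·(16.2, 33.856) = (1.458, 3.89344)
q = 3.89344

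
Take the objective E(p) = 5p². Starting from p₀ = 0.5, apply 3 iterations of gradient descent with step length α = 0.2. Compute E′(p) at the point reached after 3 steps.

-5

E′(p) = 10p
Step 1: E′(0.5) = 5; p₁ = 0.5 − 0.2·5 = -0.5
Step 2: E′(-0.5) = -5; p₂ = -0.5 − 0.2·(-5) = 0.5
Step 3: E′(0.5) = 5; p₃ = 0.5 − 0.2·5 = -0.5
E′(p) at (-0.5) = -5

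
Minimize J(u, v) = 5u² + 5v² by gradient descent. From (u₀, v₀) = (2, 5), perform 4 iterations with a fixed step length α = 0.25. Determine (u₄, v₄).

∇J = (10u, 10v)
(u₁, v₁) = (2, 5) − 0.25·(20, 50) = (-3, -7.5)
(u₂, v₂) = (-3, -7.5) − 0.25·(-30, -75) = (4.5, 11.25)
(u₃, v₃) = (4.5, 11.25) − 0.25·(45, 112.5) = (-6.75, -16.875)
(u₄, v₄) = (-6.75, -16.875) − 0.25·(-67.5, -168.75) = (10.125, 25.3125)

(10.125, 25.3125)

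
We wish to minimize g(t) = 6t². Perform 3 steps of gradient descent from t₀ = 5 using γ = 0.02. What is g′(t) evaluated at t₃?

26.33856

g′(t) = 12t
Step 1: g′(5) = 60; t₁ = 5 − 0.02·60 = 3.8
Step 2: g′(3.8) = 45.6; t₂ = 3.8 − 0.02·45.6 = 2.888
Step 3: g′(2.888) = 34.656; t₃ = 2.888 − 0.02·34.656 = 2.19488
g′(t) at (2.19488) = 26.33856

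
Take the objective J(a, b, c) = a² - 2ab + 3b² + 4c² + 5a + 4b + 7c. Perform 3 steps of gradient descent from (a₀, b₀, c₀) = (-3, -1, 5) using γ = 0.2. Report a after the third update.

∇J = (2a - 2b + 5, -2a + 6b + 4, 8c + 7)
Step 1: at (-3, -1, 5), ∇J = (1, 4, 47) → (-3, -1, 5) − 0.2·(1, 4, 47) = (-3.2, -1.8, -4.4)
Step 2: at (-3.2, -1.8, -4.4), ∇J = (2.2, -0.4, -28.2) → (-3.2, -1.8, -4.4) − 0.2·(2.2, -0.4, -28.2) = (-3.64, -1.72, 1.24)
Step 3: at (-3.64, -1.72, 1.24), ∇J = (1.16, 0.96, 16.92) → (-3.64, -1.72, 1.24) − 0.2·(1.16, 0.96, 16.92) = (-3.872, -1.912, -2.144)
a = -3.872

-3.872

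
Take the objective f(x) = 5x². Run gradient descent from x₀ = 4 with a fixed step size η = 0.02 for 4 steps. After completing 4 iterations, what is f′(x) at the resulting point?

f′(x) = 10x
x₁ = 4 − 0.02·40 = 3.2
x₂ = 3.2 − 0.02·32 = 2.56
x₃ = 2.56 − 0.02·25.6 = 2.048
x₄ = 2.048 − 0.02·20.48 = 1.6384
f′(x) at (1.6384) = 16.384

16.384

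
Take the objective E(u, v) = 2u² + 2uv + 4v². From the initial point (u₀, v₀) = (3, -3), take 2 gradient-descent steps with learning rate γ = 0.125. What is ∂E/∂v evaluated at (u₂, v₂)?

-1.875

∇E = (4u + 2v, 2u + 8v)
(u₁, v₁) = (3, -3) − 0.125·(6, -18) = (2.25, -0.75)
(u₂, v₂) = (2.25, -0.75) − 0.125·(7.5, -1.5) = (1.3125, -0.5625)
∂E/∂v at (1.3125, -0.5625) = -1.875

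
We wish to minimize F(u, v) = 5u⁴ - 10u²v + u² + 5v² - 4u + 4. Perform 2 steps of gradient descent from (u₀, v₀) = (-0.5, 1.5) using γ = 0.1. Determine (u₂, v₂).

(2.68125, 1.5625)

∇F = (20u³ - 20uv + 2u - 4, -10u² + 10v)
(u₁, v₁) = (-0.5, 1.5) − 0.1·(7.5, 12.5) = (-1.25, 0.25)
(u₂, v₂) = (-1.25, 0.25) − 0.1·(-39.3125, -13.125) = (2.68125, 1.5625)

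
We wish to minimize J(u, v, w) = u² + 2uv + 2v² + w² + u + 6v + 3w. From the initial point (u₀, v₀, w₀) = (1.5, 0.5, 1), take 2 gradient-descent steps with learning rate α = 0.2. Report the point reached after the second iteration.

∇J = (2u + 2v + 1, 2u + 4v + 6, 2w + 3)
(u₁, v₁, w₁) = (1.5, 0.5, 1) − 0.2·(5, 11, 5) = (0.5, -1.7, 0)
(u₂, v₂, w₂) = (0.5, -1.7, 0) − 0.2·(-1.4, 0.2, 3) = (0.78, -1.74, -0.6)

(0.78, -1.74, -0.6)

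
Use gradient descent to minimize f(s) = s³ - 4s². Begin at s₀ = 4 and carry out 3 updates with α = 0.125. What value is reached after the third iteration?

f′(s) = 3s² - 8s
Step 1: f′(4) = 16; s₁ = 4 − 0.125·16 = 2
Step 2: f′(2) = -4; s₂ = 2 − 0.125·(-4) = 2.5
Step 3: f′(2.5) = -1.25; s₃ = 2.5 − 0.125·(-1.25) = 2.65625

2.65625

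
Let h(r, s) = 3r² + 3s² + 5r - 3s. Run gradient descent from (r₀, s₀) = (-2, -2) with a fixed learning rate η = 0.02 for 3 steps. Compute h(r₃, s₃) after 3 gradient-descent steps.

∇h = (6r + 5, 6s - 3)
(r₁, s₁) = (-2, -2) − 0.02·(-7, -15) = (-1.86, -1.7)
(r₂, s₂) = (-1.86, -1.7) − 0.02·(-6.16, -13.2) = (-1.7368, -1.436)
(r₃, s₃) = (-1.7368, -1.436) − 0.02·(-5.4208, -11.616) = (-1.628384, -1.20368)
h(-1.628384, -1.20368) = 7.770559981568

7.770559981568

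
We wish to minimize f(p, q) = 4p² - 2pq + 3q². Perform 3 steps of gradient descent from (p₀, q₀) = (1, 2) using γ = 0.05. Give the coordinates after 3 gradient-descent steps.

(0.491, 0.854)

∇f = (8p - 2q, -2p + 6q)
(p₁, q₁) = (1, 2) − 0.05·(4, 10) = (0.8, 1.5)
(p₂, q₂) = (0.8, 1.5) − 0.05·(3.4, 7.4) = (0.63, 1.13)
(p₃, q₃) = (0.63, 1.13) − 0.05·(2.78, 5.52) = (0.491, 0.854)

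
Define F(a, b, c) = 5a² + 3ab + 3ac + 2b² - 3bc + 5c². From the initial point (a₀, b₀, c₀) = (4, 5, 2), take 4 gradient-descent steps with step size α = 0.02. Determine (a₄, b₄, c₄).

(0.6255064, 3.41538176, 1.17368816)

∇F = (10a + 3b + 3c, 3a + 4b - 3c, 3a - 3b + 10c)
Step 1: at (4, 5, 2), ∇F = (61, 26, 17) → (4, 5, 2) − 0.02·(61, 26, 17) = (2.78, 4.48, 1.66)
Step 2: at (2.78, 4.48, 1.66), ∇F = (46.22, 21.28, 11.5) → (2.78, 4.48, 1.66) − 0.02·(46.22, 21.28, 11.5) = (1.8556, 4.0544, 1.43)
Step 3: at (1.8556, 4.0544, 1.43), ∇F = (35.0092, 17.4944, 7.7036) → (1.8556, 4.0544, 1.43) − 0.02·(35.0092, 17.4944, 7.7036) = (1.155416, 3.704512, 1.275928)
Step 4: at (1.155416, 3.704512, 1.275928), ∇F = (26.49548, 14.456512, 5.111992) → (1.155416, 3.704512, 1.275928) − 0.02·(26.49548, 14.456512, 5.111992) = (0.6255064, 3.41538176, 1.17368816)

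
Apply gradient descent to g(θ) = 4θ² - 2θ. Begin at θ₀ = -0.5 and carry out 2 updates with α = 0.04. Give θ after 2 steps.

-0.0968

g′(θ) = 8θ - 2
θ₁ = -0.5 − 0.04·(-6) = -0.26
θ₂ = -0.26 − 0.04·(-4.08) = -0.0968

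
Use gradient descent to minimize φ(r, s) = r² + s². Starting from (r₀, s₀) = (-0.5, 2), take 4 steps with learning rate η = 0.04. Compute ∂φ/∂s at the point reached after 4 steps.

∇φ = (2r, 2s)
Step 1: at (-0.5, 2), ∇φ = (-1, 4) → (-0.5, 2) − 0.04·(-1, 4) = (-0.46, 1.84)
Step 2: at (-0.46, 1.84), ∇φ = (-0.92, 3.68) → (-0.46, 1.84) − 0.04·(-0.92, 3.68) = (-0.4232, 1.6928)
Step 3: at (-0.4232, 1.6928), ∇φ = (-0.8464, 3.3856) → (-0.4232, 1.6928) − 0.04·(-0.8464, 3.3856) = (-0.389344, 1.557376)
Step 4: at (-0.389344, 1.557376), ∇φ = (-0.778688, 3.114752) → (-0.389344, 1.557376) − 0.04·(-0.778688, 3.114752) = (-0.35819648, 1.43278592)
∂φ/∂s at (-0.35819648, 1.43278592) = 2.86557184

2.86557184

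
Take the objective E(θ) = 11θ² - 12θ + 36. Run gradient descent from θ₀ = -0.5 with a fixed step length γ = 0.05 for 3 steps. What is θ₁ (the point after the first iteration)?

E′(θ) = 22θ - 12
θ₁ = -0.5 − 0.05·(-23) = 0.65

0.65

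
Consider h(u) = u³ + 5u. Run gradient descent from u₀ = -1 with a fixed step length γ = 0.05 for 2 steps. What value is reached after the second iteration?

h′(u) = 3u² + 5
u₁ = -1 − 0.05·8 = -1.4
u₂ = -1.4 − 0.05·10.88 = -1.944

-1.944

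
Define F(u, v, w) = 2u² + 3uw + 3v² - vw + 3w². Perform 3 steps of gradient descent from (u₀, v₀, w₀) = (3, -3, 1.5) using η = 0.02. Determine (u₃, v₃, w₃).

∇F = (4u + 3w, 6v - w, 3u - v + 6w)
(u₁, v₁, w₁) = (3, -3, 1.5) − 0.02·(16.5, -19.5, 21) = (2.67, -2.61, 1.08)
(u₂, v₂, w₂) = (2.67, -2.61, 1.08) − 0.02·(13.92, -16.74, 17.1) = (2.3916, -2.2752, 0.738)
(u₃, v₃, w₃) = (2.3916, -2.2752, 0.738) − 0.02·(11.7804, -14.3892, 13.878) = (2.155992, -1.987416, 0.46044)

(2.155992, -1.987416, 0.46044)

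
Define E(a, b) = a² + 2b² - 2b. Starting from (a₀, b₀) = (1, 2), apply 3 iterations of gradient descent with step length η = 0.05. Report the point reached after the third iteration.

∇E = (2a, 4b - 2)
(a₁, b₁) = (1, 2) − 0.05·(2, 6) = (0.9, 1.7)
(a₂, b₂) = (0.9, 1.7) − 0.05·(1.8, 4.8) = (0.81, 1.46)
(a₃, b₃) = (0.81, 1.46) − 0.05·(1.62, 3.84) = (0.729, 1.268)

(0.729, 1.268)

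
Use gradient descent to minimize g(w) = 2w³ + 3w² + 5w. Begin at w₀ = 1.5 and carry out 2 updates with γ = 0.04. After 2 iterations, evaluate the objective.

0.341474680832

g′(w) = 6w² + 6w + 5
w₁ = 1.5 − 0.04·27.5 = 0.4
w₂ = 0.4 − 0.04·8.36 = 0.0656
g(0.0656) = 0.341474680832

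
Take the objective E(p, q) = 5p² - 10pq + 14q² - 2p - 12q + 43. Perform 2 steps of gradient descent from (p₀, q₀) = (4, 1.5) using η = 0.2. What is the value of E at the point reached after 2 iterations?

4825.94

∇E = (10p - 10q - 2, -10p + 28q - 12)
(p₁, q₁) = (4, 1.5) − 0.2·(23, -10) = (-0.6, 3.5)
(p₂, q₂) = (-0.6, 3.5) − 0.2·(-43, 92) = (8, -14.9)
E(8, -14.9) = 4825.94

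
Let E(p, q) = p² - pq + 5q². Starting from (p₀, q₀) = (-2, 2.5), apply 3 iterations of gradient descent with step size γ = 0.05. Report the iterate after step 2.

∇E = (2p - q, -p + 10q)
(p₁, q₁) = (-2, 2.5) − 0.05·(-6.5, 27) = (-1.675, 1.15)
(p₂, q₂) = (-1.675, 1.15) − 0.05·(-4.5, 13.175) = (-1.45, 0.49125)

(-1.45, 0.49125)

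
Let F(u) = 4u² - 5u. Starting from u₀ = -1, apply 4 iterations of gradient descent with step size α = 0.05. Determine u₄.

F′(u) = 8u - 5
u₁ = -1 − 0.05·(-13) = -0.35
u₂ = -0.35 − 0.05·(-7.8) = 0.04
u₃ = 0.04 − 0.05·(-4.68) = 0.274
u₄ = 0.274 − 0.05·(-2.808) = 0.4144

0.4144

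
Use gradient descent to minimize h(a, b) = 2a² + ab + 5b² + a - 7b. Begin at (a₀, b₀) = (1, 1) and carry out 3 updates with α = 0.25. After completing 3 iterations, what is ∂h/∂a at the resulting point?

-2.875

∇h = (4a + b + 1, a + 10b - 7)
Step 1: at (1, 1), ∇h = (6, 4) → (1, 1) − 0.25·(6, 4) = (-0.5, 0)
Step 2: at (-0.5, 0), ∇h = (-1, -7.5) → (-0.5, 0) − 0.25·(-1, -7.5) = (-0.25, 1.875)
Step 3: at (-0.25, 1.875), ∇h = (1.875, 11.5) → (-0.25, 1.875) − 0.25·(1.875, 11.5) = (-0.71875, -1)
∂h/∂a at (-0.71875, -1) = -2.875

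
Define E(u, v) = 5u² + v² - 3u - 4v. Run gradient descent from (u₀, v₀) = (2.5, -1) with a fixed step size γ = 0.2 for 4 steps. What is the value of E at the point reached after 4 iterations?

∇E = (10u - 3, 2v - 4)
Step 1: at (2.5, -1), ∇E = (22, -6) → (2.5, -1) − 0.2·(22, -6) = (-1.9, 0.2)
Step 2: at (-1.9, 0.2), ∇E = (-22, -3.6) → (-1.9, 0.2) − 0.2·(-22, -3.6) = (2.5, 0.92)
Step 3: at (2.5, 0.92), ∇E = (22, -2.16) → (2.5, 0.92) − 0.2·(22, -2.16) = (-1.9, 1.352)
Step 4: at (-1.9, 1.352), ∇E = (-22, -1.296) → (-1.9, 1.352) − 0.2·(-22, -1.296) = (2.5, 1.6112)
E(2.5, 1.6112) = 19.90116544

19.90116544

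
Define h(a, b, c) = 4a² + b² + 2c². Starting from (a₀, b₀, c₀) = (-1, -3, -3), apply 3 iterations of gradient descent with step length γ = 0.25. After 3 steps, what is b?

-0.375

∇h = (8a, 2b, 4c)
(a₁, b₁, c₁) = (-1, -3, -3) − 0.25·(-8, -6, -12) = (1, -1.5, 0)
(a₂, b₂, c₂) = (1, -1.5, 0) − 0.25·(8, -3, 0) = (-1, -0.75, 0)
(a₃, b₃, c₃) = (-1, -0.75, 0) − 0.25·(-8, -1.5, 0) = (1, -0.375, 0)
b = -0.375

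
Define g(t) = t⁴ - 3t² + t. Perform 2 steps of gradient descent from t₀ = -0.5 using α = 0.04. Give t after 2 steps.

g′(t) = 4t³ - 6t + 1
t₁ = -0.5 − 0.04·3.5 = -0.64
t₂ = -0.64 − 0.04·3.791424 = -0.79165696

-0.79165696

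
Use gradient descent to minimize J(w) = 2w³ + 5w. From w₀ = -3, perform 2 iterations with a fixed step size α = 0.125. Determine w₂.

-91.73046875

J′(w) = 6w² + 5
Step 1: J′(-3) = 59; w₁ = -3 − 0.125·59 = -10.375
Step 2: J′(-10.375) = 650.84375; w₂ = -10.375 − 0.125·650.84375 = -91.73046875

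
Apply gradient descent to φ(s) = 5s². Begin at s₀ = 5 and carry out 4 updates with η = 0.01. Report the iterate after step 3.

3.645

φ′(s) = 10s
Step 1: φ′(5) = 50; s₁ = 5 − 0.01·50 = 4.5
Step 2: φ′(4.5) = 45; s₂ = 4.5 − 0.01·45 = 4.05
Step 3: φ′(4.05) = 40.5; s₃ = 4.05 − 0.01·40.5 = 3.645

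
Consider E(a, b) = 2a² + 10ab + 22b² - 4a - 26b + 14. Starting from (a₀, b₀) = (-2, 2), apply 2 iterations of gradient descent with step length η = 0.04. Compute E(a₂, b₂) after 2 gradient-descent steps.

16.55824896

∇E = (4a + 10b - 4, 10a + 44b - 26)
Step 1: at (-2, 2), ∇E = (8, 42) → (-2, 2) − 0.04·(8, 42) = (-2.32, 0.32)
Step 2: at (-2.32, 0.32), ∇E = (-10.08, -35.12) → (-2.32, 0.32) − 0.04·(-10.08, -35.12) = (-1.9168, 1.7248)
E(-1.9168, 1.7248) = 16.55824896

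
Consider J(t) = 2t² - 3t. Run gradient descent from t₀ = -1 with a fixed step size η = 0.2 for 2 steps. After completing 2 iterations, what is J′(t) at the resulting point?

-0.28

J′(t) = 4t - 3
t₁ = -1 − 0.2·(-7) = 0.4
t₂ = 0.4 − 0.2·(-1.4) = 0.68
J′(t) at (0.68) = -0.28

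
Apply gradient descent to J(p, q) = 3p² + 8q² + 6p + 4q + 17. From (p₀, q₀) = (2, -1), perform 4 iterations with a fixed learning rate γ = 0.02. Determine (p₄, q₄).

(0.79908608, -0.41036032)

∇J = (6p + 6, 16q + 4)
Step 1: at (2, -1), ∇J = (18, -12) → (2, -1) − 0.02·(18, -12) = (1.64, -0.76)
Step 2: at (1.64, -0.76), ∇J = (15.84, -8.16) → (1.64, -0.76) − 0.02·(15.84, -8.16) = (1.3232, -0.5968)
Step 3: at (1.3232, -0.5968), ∇J = (13.9392, -5.5488) → (1.3232, -0.5968) − 0.02·(13.9392, -5.5488) = (1.044416, -0.485824)
Step 4: at (1.044416, -0.485824), ∇J = (12.266496, -3.773184) → (1.044416, -0.485824) − 0.02·(12.266496, -3.773184) = (0.79908608, -0.41036032)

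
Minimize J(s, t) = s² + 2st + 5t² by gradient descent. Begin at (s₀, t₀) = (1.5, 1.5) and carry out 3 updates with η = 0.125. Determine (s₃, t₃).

∇J = (2s + 2t, 2s + 10t)
Step 1: at (1.5, 1.5), ∇J = (6, 18) → (1.5, 1.5) − 0.125·(6, 18) = (0.75, -0.75)
Step 2: at (0.75, -0.75), ∇J = (0, -6) → (0.75, -0.75) − 0.125·(0, -6) = (0.75, 0)
Step 3: at (0.75, 0), ∇J = (1.5, 1.5) → (0.75, 0) − 0.125·(1.5, 1.5) = (0.5625, -0.1875)

(0.5625, -0.1875)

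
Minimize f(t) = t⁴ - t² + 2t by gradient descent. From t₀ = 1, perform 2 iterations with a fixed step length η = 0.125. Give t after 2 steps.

f′(t) = 4t³ - 2t + 2
t₁ = 1 − 0.125·4 = 0.5
t₂ = 0.5 − 0.125·1.5 = 0.3125

0.3125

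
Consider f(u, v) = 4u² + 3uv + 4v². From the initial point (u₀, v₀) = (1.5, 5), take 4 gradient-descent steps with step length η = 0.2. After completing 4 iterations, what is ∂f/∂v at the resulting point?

∇f = (8u + 3v, 3u + 8v)
(u₁, v₁) = (1.5, 5) − 0.2·(27, 44.5) = (-3.9, -3.9)
(u₂, v₂) = (-3.9, -3.9) − 0.2·(-42.9, -42.9) = (4.68, 4.68)
(u₃, v₃) = (4.68, 4.68) − 0.2·(51.48, 51.48) = (-5.616, -5.616)
(u₄, v₄) = (-5.616, -5.616) − 0.2·(-61.776, -61.776) = (6.7392, 6.7392)
∂f/∂v at (6.7392, 6.7392) = 74.1312

74.1312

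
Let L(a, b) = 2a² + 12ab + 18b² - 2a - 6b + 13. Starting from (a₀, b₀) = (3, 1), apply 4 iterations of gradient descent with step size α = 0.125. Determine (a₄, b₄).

∇L = (4a + 12b - 2, 12a + 36b - 6)
Step 1: at (3, 1), ∇L = (22, 66) → (3, 1) − 0.125·(22, 66) = (0.25, -7.25)
Step 2: at (0.25, -7.25), ∇L = (-88, -264) → (0.25, -7.25) − 0.125·(-88, -264) = (11.25, 25.75)
Step 3: at (11.25, 25.75), ∇L = (352, 1056) → (11.25, 25.75) − 0.125·(352, 1056) = (-32.75, -106.25)
Step 4: at (-32.75, -106.25), ∇L = (-1408, -4224) → (-32.75, -106.25) − 0.125·(-1408, -4224) = (143.25, 421.75)

(143.25, 421.75)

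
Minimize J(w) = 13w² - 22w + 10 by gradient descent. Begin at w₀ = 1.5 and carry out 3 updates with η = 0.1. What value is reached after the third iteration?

-1.832

J′(w) = 26w - 22
Step 1: J′(1.5) = 17; w₁ = 1.5 − 0.1·17 = -0.2
Step 2: J′(-0.2) = -27.2; w₂ = -0.2 − 0.1·(-27.2) = 2.52
Step 3: J′(2.52) = 43.52; w₃ = 2.52 − 0.1·43.52 = -1.832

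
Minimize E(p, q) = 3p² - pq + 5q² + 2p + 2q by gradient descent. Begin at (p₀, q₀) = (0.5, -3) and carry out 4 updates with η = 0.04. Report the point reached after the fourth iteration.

∇E = (6p - q + 2, -p + 10q + 2)
Step 1: at (0.5, -3), ∇E = (8, -28.5) → (0.5, -3) − 0.04·(8, -28.5) = (0.18, -1.86)
Step 2: at (0.18, -1.86), ∇E = (4.94, -16.78) → (0.18, -1.86) − 0.04·(4.94, -16.78) = (-0.0176, -1.1888)
Step 3: at (-0.0176, -1.1888), ∇E = (3.0832, -9.8704) → (-0.0176, -1.1888) − 0.04·(3.0832, -9.8704) = (-0.140928, -0.793984)
Step 4: at (-0.140928, -0.793984), ∇E = (1.948416, -5.798912) → (-0.140928, -0.793984) − 0.04·(1.948416, -5.798912) = (-0.21886464, -0.56202752)

(-0.21886464, -0.56202752)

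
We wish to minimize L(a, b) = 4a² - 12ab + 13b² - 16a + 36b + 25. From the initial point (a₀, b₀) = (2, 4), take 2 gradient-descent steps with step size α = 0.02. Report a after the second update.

∇L = (8a - 12b - 16, -12a + 26b + 36)
(a₁, b₁) = (2, 4) − 0.02·(-48, 116) = (2.96, 1.68)
(a₂, b₂) = (2.96, 1.68) − 0.02·(-12.48, 44.16) = (3.2096, 0.7968)
a = 3.2096

3.2096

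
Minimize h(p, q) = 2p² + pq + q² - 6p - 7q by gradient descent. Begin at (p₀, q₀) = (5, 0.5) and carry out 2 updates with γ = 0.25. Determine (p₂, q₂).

(1.3125, 1.78125)

∇h = (4p + q - 6, p + 2q - 7)
Step 1: at (5, 0.5), ∇h = (14.5, -1) → (5, 0.5) − 0.25·(14.5, -1) = (1.375, 0.75)
Step 2: at (1.375, 0.75), ∇h = (0.25, -4.125) → (1.375, 0.75) − 0.25·(0.25, -4.125) = (1.3125, 1.78125)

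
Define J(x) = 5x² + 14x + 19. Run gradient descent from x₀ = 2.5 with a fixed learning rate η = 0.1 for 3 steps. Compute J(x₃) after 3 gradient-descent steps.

J′(x) = 10x + 14
x₁ = 2.5 − 0.1·39 = -1.4
x₂ = -1.4 − 0.1·0 = -1.4
x₃ = -1.4 − 0.1·0 = -1.4
J(-1.4) = 9.2

9.2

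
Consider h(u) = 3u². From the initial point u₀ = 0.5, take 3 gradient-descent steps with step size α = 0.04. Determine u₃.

h′(u) = 6u
u₁ = 0.5 − 0.04·3 = 0.38
u₂ = 0.38 − 0.04·2.28 = 0.2888
u₃ = 0.2888 − 0.04·1.7328 = 0.219488

0.219488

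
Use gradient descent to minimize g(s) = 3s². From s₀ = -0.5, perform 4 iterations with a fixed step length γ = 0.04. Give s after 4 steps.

g′(s) = 6s
s₁ = -0.5 − 0.04·(-3) = -0.38
s₂ = -0.38 − 0.04·(-2.28) = -0.2888
s₃ = -0.2888 − 0.04·(-1.7328) = -0.219488
s₄ = -0.219488 − 0.04·(-1.316928) = -0.16681088

-0.16681088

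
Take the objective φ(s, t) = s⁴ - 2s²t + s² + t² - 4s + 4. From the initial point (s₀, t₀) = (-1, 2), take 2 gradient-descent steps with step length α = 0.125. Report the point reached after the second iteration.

(-0.5078125, 1.453125)

∇φ = (4s³ - 4st + 2s - 4, -2s² + 2t)
Step 1: at (-1, 2), ∇φ = (-2, 2) → (-1, 2) − 0.125·(-2, 2) = (-0.75, 1.75)
Step 2: at (-0.75, 1.75), ∇φ = (-1.9375, 2.375) → (-0.75, 1.75) − 0.125·(-1.9375, 2.375) = (-0.5078125, 1.453125)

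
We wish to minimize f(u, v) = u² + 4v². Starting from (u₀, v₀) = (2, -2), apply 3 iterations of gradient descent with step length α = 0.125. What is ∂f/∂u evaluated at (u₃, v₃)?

∇f = (2u, 8v)
Step 1: at (2, -2), ∇f = (4, -16) → (2, -2) − 0.125·(4, -16) = (1.5, 0)
Step 2: at (1.5, 0), ∇f = (3, 0) → (1.5, 0) − 0.125·(3, 0) = (1.125, 0)
Step 3: at (1.125, 0), ∇f = (2.25, 0) → (1.125, 0) − 0.125·(2.25, 0) = (0.84375, 0)
∂f/∂u at (0.84375, 0) = 1.6875

1.6875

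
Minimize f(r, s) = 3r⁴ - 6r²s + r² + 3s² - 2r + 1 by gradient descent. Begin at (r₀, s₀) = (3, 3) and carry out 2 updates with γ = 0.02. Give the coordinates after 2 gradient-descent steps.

(-1.89536, 3.5088)

∇f = (12r³ - 12rs + 2r - 2, -6r² + 6s)
(r₁, s₁) = (3, 3) − 0.02·(220, -36) = (-1.4, 3.72)
(r₂, s₂) = (-1.4, 3.72) − 0.02·(24.768, 10.56) = (-1.89536, 3.5088)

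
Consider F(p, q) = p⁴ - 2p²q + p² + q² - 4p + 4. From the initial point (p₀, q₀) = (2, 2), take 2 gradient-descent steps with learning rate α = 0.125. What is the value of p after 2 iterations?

∇F = (4p³ - 4pq + 2p - 4, -2p² + 2q)
(p₁, q₁) = (2, 2) − 0.125·(16, -4) = (0, 2.5)
(p₂, q₂) = (0, 2.5) − 0.125·(-4, 5) = (0.5, 1.875)
p = 0.5

0.5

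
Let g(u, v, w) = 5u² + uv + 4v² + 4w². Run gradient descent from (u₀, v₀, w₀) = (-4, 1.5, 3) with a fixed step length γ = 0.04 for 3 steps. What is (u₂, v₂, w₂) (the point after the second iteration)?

(-1.5232, 0.9008, 1.3872)

∇g = (10u + v, u + 8v, 8w)
Step 1: at (-4, 1.5, 3), ∇g = (-38.5, 8, 24) → (-4, 1.5, 3) − 0.04·(-38.5, 8, 24) = (-2.46, 1.18, 2.04)
Step 2: at (-2.46, 1.18, 2.04), ∇g = (-23.42, 6.98, 16.32) → (-2.46, 1.18, 2.04) − 0.04·(-23.42, 6.98, 16.32) = (-1.5232, 0.9008, 1.3872)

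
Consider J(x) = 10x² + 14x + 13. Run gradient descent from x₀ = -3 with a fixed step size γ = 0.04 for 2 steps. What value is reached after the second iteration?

J′(x) = 20x + 14
x₁ = -3 − 0.04·(-46) = -1.16
x₂ = -1.16 − 0.04·(-9.2) = -0.792

-0.792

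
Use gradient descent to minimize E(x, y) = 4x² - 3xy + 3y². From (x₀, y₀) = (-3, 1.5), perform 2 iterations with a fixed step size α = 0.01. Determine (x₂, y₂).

∇E = (8x - 3y, -3x + 6y)
(x₁, y₁) = (-3, 1.5) − 0.01·(-28.5, 18) = (-2.715, 1.32)
(x₂, y₂) = (-2.715, 1.32) − 0.01·(-25.68, 16.065) = (-2.4582, 1.15935)

(-2.4582, 1.15935)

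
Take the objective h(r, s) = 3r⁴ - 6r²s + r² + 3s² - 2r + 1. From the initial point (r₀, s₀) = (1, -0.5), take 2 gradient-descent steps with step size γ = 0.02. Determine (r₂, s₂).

∇h = (12r³ - 12rs + 2r - 2, -6r² + 6s)
Step 1: at (1, -0.5), ∇h = (18, -9) → (1, -0.5) − 0.02·(18, -9) = (0.64, -0.32)
Step 2: at (0.64, -0.32), ∇h = (4.883328, -4.3776) → (0.64, -0.32) − 0.02·(4.883328, -4.3776) = (0.54233344, -0.232448)

(0.54233344, -0.232448)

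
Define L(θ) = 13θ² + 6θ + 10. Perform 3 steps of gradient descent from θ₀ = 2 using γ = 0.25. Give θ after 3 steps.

-371.375

L′(θ) = 26θ + 6
θ₁ = 2 − 0.25·58 = -12.5
θ₂ = -12.5 − 0.25·(-319) = 67.25
θ₃ = 67.25 − 0.25·1754.5 = -371.375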